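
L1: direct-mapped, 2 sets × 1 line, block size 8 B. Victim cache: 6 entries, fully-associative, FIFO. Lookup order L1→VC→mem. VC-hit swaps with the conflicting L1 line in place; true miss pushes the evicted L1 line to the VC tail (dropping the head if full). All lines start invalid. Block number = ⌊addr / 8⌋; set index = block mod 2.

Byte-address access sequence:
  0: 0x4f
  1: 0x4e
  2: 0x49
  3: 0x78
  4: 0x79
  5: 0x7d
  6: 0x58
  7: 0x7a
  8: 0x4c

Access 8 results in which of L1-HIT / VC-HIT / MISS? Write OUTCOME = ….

OUTCOME = VC-HIT

0: 0x4f (blk 9, set 1) → MISS  vc=[]
1: 0x4e (blk 9, set 1) → L1-HIT  vc=[]
2: 0x49 (blk 9, set 1) → L1-HIT  vc=[]
3: 0x78 (blk 15, set 1) → MISS  vc=[9]
4: 0x79 (blk 15, set 1) → L1-HIT  vc=[9]
5: 0x7d (blk 15, set 1) → L1-HIT  vc=[9]
6: 0x58 (blk 11, set 1) → MISS  vc=[9, 15]
7: 0x7a (blk 15, set 1) → VC-HIT  vc=[9, 11]
8: 0x4c (blk 9, set 1) → VC-HIT  vc=[15, 11]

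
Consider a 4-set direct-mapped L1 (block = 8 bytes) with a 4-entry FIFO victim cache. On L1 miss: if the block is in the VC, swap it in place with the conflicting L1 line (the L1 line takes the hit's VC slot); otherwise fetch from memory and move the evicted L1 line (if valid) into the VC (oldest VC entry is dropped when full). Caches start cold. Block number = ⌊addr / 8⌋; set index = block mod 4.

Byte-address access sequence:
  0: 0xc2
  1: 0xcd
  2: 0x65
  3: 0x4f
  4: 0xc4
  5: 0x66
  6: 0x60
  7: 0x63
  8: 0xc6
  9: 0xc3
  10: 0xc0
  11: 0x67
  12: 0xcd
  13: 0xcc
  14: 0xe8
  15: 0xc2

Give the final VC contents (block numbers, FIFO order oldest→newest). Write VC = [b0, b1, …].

#0 0xc2→b24/s0 MISS; vc=[]
#1 0xcd→b25/s1 MISS; vc=[]
#2 0x65→b12/s0 MISS; vc=[24]
#3 0x4f→b9/s1 MISS; vc=[24,25]
#4 0xc4→b24/s0 VC-HIT; vc=[12,25]
#5 0x66→b12/s0 VC-HIT; vc=[24,25]
#6 0x60→b12/s0 L1-HIT; vc=[24,25]
#7 0x63→b12/s0 L1-HIT; vc=[24,25]
#8 0xc6→b24/s0 VC-HIT; vc=[12,25]
#9 0xc3→b24/s0 L1-HIT; vc=[12,25]
#10 0xc0→b24/s0 L1-HIT; vc=[12,25]
#11 0x67→b12/s0 VC-HIT; vc=[24,25]
#12 0xcd→b25/s1 VC-HIT; vc=[24,9]
#13 0xcc→b25/s1 L1-HIT; vc=[24,9]
#14 0xe8→b29/s1 MISS; vc=[24,9,25]
#15 0xc2→b24/s0 VC-HIT; vc=[12,9,25]

VC = [12, 9, 25]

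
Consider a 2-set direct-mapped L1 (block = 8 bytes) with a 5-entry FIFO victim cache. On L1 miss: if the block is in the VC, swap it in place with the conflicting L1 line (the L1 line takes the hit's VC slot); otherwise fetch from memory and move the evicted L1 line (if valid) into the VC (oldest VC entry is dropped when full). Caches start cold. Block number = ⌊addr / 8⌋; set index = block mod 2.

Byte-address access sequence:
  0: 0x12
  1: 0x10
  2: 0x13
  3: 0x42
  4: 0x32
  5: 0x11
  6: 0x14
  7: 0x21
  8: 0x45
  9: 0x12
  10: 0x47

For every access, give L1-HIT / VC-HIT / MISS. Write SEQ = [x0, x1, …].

  [0] addr=0x12 blk=2 s=0: MISS | VC []
  [1] addr=0x10 blk=2 s=0: L1-HIT | VC []
  [2] addr=0x13 blk=2 s=0: L1-HIT | VC []
  [3] addr=0x42 blk=8 s=0: MISS | VC [2]
  [4] addr=0x32 blk=6 s=0: MISS | VC [2, 8]
  [5] addr=0x11 blk=2 s=0: VC-HIT | VC [6, 8]
  [6] addr=0x14 blk=2 s=0: L1-HIT | VC [6, 8]
  [7] addr=0x21 blk=4 s=0: MISS | VC [6, 8, 2]
  [8] addr=0x45 blk=8 s=0: VC-HIT | VC [6, 4, 2]
  [9] addr=0x12 blk=2 s=0: VC-HIT | VC [6, 4, 8]
  [10] addr=0x47 blk=8 s=0: VC-HIT | VC [6, 4, 2]

SEQ = [MISS, L1-HIT, L1-HIT, MISS, MISS, VC-HIT, L1-HIT, MISS, VC-HIT, VC-HIT, VC-HIT]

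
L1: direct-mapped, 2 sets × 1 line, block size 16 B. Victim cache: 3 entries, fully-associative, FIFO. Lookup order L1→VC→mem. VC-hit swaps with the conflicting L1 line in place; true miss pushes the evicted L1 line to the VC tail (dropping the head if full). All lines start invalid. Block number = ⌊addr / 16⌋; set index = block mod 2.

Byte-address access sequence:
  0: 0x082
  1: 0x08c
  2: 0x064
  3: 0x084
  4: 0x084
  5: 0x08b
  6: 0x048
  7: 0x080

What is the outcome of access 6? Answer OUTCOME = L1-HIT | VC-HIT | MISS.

OUTCOME = MISS

  [0] addr=0x82 blk=8 s=0: MISS | VC []
  [1] addr=0x8c blk=8 s=0: L1-HIT | VC []
  [2] addr=0x64 blk=6 s=0: MISS | VC [8]
  [3] addr=0x84 blk=8 s=0: VC-HIT | VC [6]
  [4] addr=0x84 blk=8 s=0: L1-HIT | VC [6]
  [5] addr=0x8b blk=8 s=0: L1-HIT | VC [6]
  [6] addr=0x48 blk=4 s=0: MISS | VC [6, 8]
  [7] addr=0x80 blk=8 s=0: VC-HIT | VC [6, 4]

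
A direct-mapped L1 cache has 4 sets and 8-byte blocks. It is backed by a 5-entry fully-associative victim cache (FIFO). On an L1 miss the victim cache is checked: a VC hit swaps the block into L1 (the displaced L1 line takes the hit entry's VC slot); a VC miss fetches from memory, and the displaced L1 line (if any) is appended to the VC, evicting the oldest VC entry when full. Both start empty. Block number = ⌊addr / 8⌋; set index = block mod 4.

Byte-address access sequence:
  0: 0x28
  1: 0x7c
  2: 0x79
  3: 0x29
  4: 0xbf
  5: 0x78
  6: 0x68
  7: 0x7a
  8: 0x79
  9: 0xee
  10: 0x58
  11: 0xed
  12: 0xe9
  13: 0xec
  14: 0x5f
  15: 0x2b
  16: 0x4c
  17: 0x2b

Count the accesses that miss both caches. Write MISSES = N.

0: 0x28 (blk 5, set 1) → MISS  vc=[]
1: 0x7c (blk 15, set 3) → MISS  vc=[]
2: 0x79 (blk 15, set 3) → L1-HIT  vc=[]
3: 0x29 (blk 5, set 1) → L1-HIT  vc=[]
4: 0xbf (blk 23, set 3) → MISS  vc=[15]
5: 0x78 (blk 15, set 3) → VC-HIT  vc=[23]
6: 0x68 (blk 13, set 1) → MISS  vc=[23, 5]
7: 0x7a (blk 15, set 3) → L1-HIT  vc=[23, 5]
8: 0x79 (blk 15, set 3) → L1-HIT  vc=[23, 5]
9: 0xee (blk 29, set 1) → MISS  vc=[23, 5, 13]
10: 0x58 (blk 11, set 3) → MISS  vc=[23, 5, 13, 15]
11: 0xed (blk 29, set 1) → L1-HIT  vc=[23, 5, 13, 15]
12: 0xe9 (blk 29, set 1) → L1-HIT  vc=[23, 5, 13, 15]
13: 0xec (blk 29, set 1) → L1-HIT  vc=[23, 5, 13, 15]
14: 0x5f (blk 11, set 3) → L1-HIT  vc=[23, 5, 13, 15]
15: 0x2b (blk 5, set 1) → VC-HIT  vc=[23, 29, 13, 15]
16: 0x4c (blk 9, set 1) → MISS  vc=[23, 29, 13, 15, 5]
17: 0x2b (blk 5, set 1) → VC-HIT  vc=[23, 29, 13, 15, 9]

MISSES = 7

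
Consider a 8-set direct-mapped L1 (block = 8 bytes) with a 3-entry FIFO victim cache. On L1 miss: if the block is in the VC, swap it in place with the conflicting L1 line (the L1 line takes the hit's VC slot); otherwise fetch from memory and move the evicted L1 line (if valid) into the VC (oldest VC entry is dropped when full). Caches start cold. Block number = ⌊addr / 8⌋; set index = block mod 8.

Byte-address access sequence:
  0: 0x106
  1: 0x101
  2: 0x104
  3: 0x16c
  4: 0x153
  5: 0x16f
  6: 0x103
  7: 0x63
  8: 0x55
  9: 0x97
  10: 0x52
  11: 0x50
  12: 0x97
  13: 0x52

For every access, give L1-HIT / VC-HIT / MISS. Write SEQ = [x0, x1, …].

SEQ = [MISS, L1-HIT, L1-HIT, MISS, MISS, L1-HIT, L1-HIT, MISS, MISS, MISS, VC-HIT, L1-HIT, VC-HIT, VC-HIT]

0: 0x106 (blk 32, set 0) → MISS  vc=[]
1: 0x101 (blk 32, set 0) → L1-HIT  vc=[]
2: 0x104 (blk 32, set 0) → L1-HIT  vc=[]
3: 0x16c (blk 45, set 5) → MISS  vc=[]
4: 0x153 (blk 42, set 2) → MISS  vc=[]
5: 0x16f (blk 45, set 5) → L1-HIT  vc=[]
6: 0x103 (blk 32, set 0) → L1-HIT  vc=[]
7: 0x63 (blk 12, set 4) → MISS  vc=[]
8: 0x55 (blk 10, set 2) → MISS  vc=[42]
9: 0x97 (blk 18, set 2) → MISS  vc=[42, 10]
10: 0x52 (blk 10, set 2) → VC-HIT  vc=[42, 18]
11: 0x50 (blk 10, set 2) → L1-HIT  vc=[42, 18]
12: 0x97 (blk 18, set 2) → VC-HIT  vc=[42, 10]
13: 0x52 (blk 10, set 2) → VC-HIT  vc=[42, 18]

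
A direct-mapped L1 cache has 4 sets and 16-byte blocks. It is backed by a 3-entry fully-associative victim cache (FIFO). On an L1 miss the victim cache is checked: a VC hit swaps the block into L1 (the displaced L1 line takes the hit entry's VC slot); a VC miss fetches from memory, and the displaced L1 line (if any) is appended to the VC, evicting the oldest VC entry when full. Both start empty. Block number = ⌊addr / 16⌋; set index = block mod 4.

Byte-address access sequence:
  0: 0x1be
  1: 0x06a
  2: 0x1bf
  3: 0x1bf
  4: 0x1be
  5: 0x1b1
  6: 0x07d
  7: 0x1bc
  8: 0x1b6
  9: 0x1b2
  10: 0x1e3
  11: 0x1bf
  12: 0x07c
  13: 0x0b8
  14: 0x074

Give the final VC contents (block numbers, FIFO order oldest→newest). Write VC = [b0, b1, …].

VC = [27, 6, 11]

0: 0x1be (blk 27, set 3) → MISS  vc=[]
1: 0x6a (blk 6, set 2) → MISS  vc=[]
2: 0x1bf (blk 27, set 3) → L1-HIT  vc=[]
3: 0x1bf (blk 27, set 3) → L1-HIT  vc=[]
4: 0x1be (blk 27, set 3) → L1-HIT  vc=[]
5: 0x1b1 (blk 27, set 3) → L1-HIT  vc=[]
6: 0x7d (blk 7, set 3) → MISS  vc=[27]
7: 0x1bc (blk 27, set 3) → VC-HIT  vc=[7]
8: 0x1b6 (blk 27, set 3) → L1-HIT  vc=[7]
9: 0x1b2 (blk 27, set 3) → L1-HIT  vc=[7]
10: 0x1e3 (blk 30, set 2) → MISS  vc=[7, 6]
11: 0x1bf (blk 27, set 3) → L1-HIT  vc=[7, 6]
12: 0x7c (blk 7, set 3) → VC-HIT  vc=[27, 6]
13: 0xb8 (blk 11, set 3) → MISS  vc=[27, 6, 7]
14: 0x74 (blk 7, set 3) → VC-HIT  vc=[27, 6, 11]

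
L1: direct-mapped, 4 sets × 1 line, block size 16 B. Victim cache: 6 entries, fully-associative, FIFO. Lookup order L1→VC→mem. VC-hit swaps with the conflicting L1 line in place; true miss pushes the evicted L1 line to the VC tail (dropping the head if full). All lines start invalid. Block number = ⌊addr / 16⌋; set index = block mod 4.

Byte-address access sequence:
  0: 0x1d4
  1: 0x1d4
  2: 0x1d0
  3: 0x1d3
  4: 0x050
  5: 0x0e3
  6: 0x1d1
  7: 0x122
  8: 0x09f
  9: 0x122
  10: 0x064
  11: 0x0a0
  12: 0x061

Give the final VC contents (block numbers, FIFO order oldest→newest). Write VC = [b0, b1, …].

#0 0x1d4→b29/s1 MISS; vc=[]
#1 0x1d4→b29/s1 L1-HIT; vc=[]
#2 0x1d0→b29/s1 L1-HIT; vc=[]
#3 0x1d3→b29/s1 L1-HIT; vc=[]
#4 0x50→b5/s1 MISS; vc=[29]
#5 0xe3→b14/s2 MISS; vc=[29]
#6 0x1d1→b29/s1 VC-HIT; vc=[5]
#7 0x122→b18/s2 MISS; vc=[5,14]
#8 0x9f→b9/s1 MISS; vc=[5,14,29]
#9 0x122→b18/s2 L1-HIT; vc=[5,14,29]
#10 0x64→b6/s2 MISS; vc=[5,14,29,18]
#11 0xa0→b10/s2 MISS; vc=[5,14,29,18,6]
#12 0x61→b6/s2 VC-HIT; vc=[5,14,29,18,10]

VC = [5, 14, 29, 18, 10]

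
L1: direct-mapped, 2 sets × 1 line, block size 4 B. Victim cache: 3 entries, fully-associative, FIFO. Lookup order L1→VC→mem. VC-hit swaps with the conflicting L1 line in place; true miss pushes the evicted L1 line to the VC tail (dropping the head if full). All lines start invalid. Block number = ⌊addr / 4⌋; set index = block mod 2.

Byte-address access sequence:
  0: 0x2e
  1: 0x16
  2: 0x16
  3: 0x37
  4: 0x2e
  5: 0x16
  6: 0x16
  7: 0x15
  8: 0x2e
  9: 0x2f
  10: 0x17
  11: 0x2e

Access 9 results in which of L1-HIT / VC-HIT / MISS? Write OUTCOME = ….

#0 0x2e→b11/s1 MISS; vc=[]
#1 0x16→b5/s1 MISS; vc=[11]
#2 0x16→b5/s1 L1-HIT; vc=[11]
#3 0x37→b13/s1 MISS; vc=[11,5]
#4 0x2e→b11/s1 VC-HIT; vc=[13,5]
#5 0x16→b5/s1 VC-HIT; vc=[13,11]
#6 0x16→b5/s1 L1-HIT; vc=[13,11]
#7 0x15→b5/s1 L1-HIT; vc=[13,11]
#8 0x2e→b11/s1 VC-HIT; vc=[13,5]
#9 0x2f→b11/s1 L1-HIT; vc=[13,5]
#10 0x17→b5/s1 VC-HIT; vc=[13,11]
#11 0x2e→b11/s1 VC-HIT; vc=[13,5]

OUTCOME = L1-HIT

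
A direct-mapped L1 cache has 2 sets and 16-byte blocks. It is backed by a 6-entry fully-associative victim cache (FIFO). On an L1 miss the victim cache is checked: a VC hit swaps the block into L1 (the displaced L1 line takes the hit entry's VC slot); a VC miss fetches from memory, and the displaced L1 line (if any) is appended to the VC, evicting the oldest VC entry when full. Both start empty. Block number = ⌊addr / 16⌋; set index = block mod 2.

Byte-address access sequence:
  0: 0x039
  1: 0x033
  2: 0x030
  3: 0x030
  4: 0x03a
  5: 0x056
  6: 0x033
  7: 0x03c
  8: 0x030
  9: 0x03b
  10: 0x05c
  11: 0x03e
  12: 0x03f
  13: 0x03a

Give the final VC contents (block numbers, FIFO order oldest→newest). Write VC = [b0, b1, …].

0: 0x39 (blk 3, set 1) → MISS  vc=[]
1: 0x33 (blk 3, set 1) → L1-HIT  vc=[]
2: 0x30 (blk 3, set 1) → L1-HIT  vc=[]
3: 0x30 (blk 3, set 1) → L1-HIT  vc=[]
4: 0x3a (blk 3, set 1) → L1-HIT  vc=[]
5: 0x56 (blk 5, set 1) → MISS  vc=[3]
6: 0x33 (blk 3, set 1) → VC-HIT  vc=[5]
7: 0x3c (blk 3, set 1) → L1-HIT  vc=[5]
8: 0x30 (blk 3, set 1) → L1-HIT  vc=[5]
9: 0x3b (blk 3, set 1) → L1-HIT  vc=[5]
10: 0x5c (blk 5, set 1) → VC-HIT  vc=[3]
11: 0x3e (blk 3, set 1) → VC-HIT  vc=[5]
12: 0x3f (blk 3, set 1) → L1-HIT  vc=[5]
13: 0x3a (blk 3, set 1) → L1-HIT  vc=[5]

VC = [5]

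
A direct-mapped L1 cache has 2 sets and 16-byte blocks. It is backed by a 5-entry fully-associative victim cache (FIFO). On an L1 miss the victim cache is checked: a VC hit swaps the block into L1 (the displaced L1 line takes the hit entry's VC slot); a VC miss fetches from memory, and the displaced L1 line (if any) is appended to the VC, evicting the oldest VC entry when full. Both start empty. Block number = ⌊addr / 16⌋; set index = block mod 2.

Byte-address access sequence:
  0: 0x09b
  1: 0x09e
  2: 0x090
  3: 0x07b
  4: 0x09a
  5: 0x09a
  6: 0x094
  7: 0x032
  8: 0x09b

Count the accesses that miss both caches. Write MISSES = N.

#0 0x9b→b9/s1 MISS; vc=[]
#1 0x9e→b9/s1 L1-HIT; vc=[]
#2 0x90→b9/s1 L1-HIT; vc=[]
#3 0x7b→b7/s1 MISS; vc=[9]
#4 0x9a→b9/s1 VC-HIT; vc=[7]
#5 0x9a→b9/s1 L1-HIT; vc=[7]
#6 0x94→b9/s1 L1-HIT; vc=[7]
#7 0x32→b3/s1 MISS; vc=[7,9]
#8 0x9b→b9/s1 VC-HIT; vc=[7,3]

MISSES = 3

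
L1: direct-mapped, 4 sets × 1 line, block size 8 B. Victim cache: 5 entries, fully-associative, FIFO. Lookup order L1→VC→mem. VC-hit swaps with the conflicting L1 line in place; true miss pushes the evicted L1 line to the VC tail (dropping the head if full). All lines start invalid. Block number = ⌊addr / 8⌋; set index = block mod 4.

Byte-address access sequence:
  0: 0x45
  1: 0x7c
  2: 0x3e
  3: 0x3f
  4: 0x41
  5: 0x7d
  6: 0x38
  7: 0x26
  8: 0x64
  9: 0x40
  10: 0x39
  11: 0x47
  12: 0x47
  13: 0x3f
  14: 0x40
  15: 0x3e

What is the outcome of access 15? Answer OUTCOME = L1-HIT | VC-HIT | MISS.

OUTCOME = L1-HIT

#0 0x45→b8/s0 MISS; vc=[]
#1 0x7c→b15/s3 MISS; vc=[]
#2 0x3e→b7/s3 MISS; vc=[15]
#3 0x3f→b7/s3 L1-HIT; vc=[15]
#4 0x41→b8/s0 L1-HIT; vc=[15]
#5 0x7d→b15/s3 VC-HIT; vc=[7]
#6 0x38→b7/s3 VC-HIT; vc=[15]
#7 0x26→b4/s0 MISS; vc=[15,8]
#8 0x64→b12/s0 MISS; vc=[15,8,4]
#9 0x40→b8/s0 VC-HIT; vc=[15,12,4]
#10 0x39→b7/s3 L1-HIT; vc=[15,12,4]
#11 0x47→b8/s0 L1-HIT; vc=[15,12,4]
#12 0x47→b8/s0 L1-HIT; vc=[15,12,4]
#13 0x3f→b7/s3 L1-HIT; vc=[15,12,4]
#14 0x40→b8/s0 L1-HIT; vc=[15,12,4]
#15 0x3e→b7/s3 L1-HIT; vc=[15,12,4]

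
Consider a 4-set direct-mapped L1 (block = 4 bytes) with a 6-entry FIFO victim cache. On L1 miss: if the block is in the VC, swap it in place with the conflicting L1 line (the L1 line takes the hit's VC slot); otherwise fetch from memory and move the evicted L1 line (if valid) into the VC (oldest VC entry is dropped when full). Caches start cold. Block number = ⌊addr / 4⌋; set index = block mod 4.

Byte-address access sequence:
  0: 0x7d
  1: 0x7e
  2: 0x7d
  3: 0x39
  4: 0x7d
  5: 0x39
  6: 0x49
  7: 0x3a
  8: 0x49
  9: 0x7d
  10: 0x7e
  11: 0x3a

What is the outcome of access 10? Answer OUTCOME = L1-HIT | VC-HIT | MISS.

  [0] addr=0x7d blk=31 s=3: MISS | VC []
  [1] addr=0x7e blk=31 s=3: L1-HIT | VC []
  [2] addr=0x7d blk=31 s=3: L1-HIT | VC []
  [3] addr=0x39 blk=14 s=2: MISS | VC []
  [4] addr=0x7d blk=31 s=3: L1-HIT | VC []
  [5] addr=0x39 blk=14 s=2: L1-HIT | VC []
  [6] addr=0x49 blk=18 s=2: MISS | VC [14]
  [7] addr=0x3a blk=14 s=2: VC-HIT | VC [18]
  [8] addr=0x49 blk=18 s=2: VC-HIT | VC [14]
  [9] addr=0x7d blk=31 s=3: L1-HIT | VC [14]
  [10] addr=0x7e blk=31 s=3: L1-HIT | VC [14]
  [11] addr=0x3a blk=14 s=2: VC-HIT | VC [18]

OUTCOME = L1-HIT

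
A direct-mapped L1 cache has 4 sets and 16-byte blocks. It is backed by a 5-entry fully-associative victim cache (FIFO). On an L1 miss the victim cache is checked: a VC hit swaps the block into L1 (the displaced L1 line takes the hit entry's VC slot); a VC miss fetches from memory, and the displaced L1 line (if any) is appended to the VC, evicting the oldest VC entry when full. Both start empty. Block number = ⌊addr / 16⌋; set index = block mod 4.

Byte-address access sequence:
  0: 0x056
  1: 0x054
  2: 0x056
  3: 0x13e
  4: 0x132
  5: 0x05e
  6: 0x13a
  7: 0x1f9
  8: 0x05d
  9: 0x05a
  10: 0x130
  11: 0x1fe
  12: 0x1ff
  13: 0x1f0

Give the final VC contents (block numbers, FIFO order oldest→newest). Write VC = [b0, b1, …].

VC = [19]

#0 0x56→b5/s1 MISS; vc=[]
#1 0x54→b5/s1 L1-HIT; vc=[]
#2 0x56→b5/s1 L1-HIT; vc=[]
#3 0x13e→b19/s3 MISS; vc=[]
#4 0x132→b19/s3 L1-HIT; vc=[]
#5 0x5e→b5/s1 L1-HIT; vc=[]
#6 0x13a→b19/s3 L1-HIT; vc=[]
#7 0x1f9→b31/s3 MISS; vc=[19]
#8 0x5d→b5/s1 L1-HIT; vc=[19]
#9 0x5a→b5/s1 L1-HIT; vc=[19]
#10 0x130→b19/s3 VC-HIT; vc=[31]
#11 0x1fe→b31/s3 VC-HIT; vc=[19]
#12 0x1ff→b31/s3 L1-HIT; vc=[19]
#13 0x1f0→b31/s3 L1-HIT; vc=[19]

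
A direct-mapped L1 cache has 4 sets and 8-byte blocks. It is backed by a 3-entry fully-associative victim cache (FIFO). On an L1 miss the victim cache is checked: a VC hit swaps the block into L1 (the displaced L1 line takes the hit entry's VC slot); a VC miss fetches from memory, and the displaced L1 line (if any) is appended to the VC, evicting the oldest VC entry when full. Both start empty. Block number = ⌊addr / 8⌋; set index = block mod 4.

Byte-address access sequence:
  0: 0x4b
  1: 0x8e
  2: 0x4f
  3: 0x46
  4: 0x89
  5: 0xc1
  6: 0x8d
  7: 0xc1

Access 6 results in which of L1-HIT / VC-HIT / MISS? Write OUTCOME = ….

  [0] addr=0x4b blk=9 s=1: MISS | VC []
  [1] addr=0x8e blk=17 s=1: MISS | VC [9]
  [2] addr=0x4f blk=9 s=1: VC-HIT | VC [17]
  [3] addr=0x46 blk=8 s=0: MISS | VC [17]
  [4] addr=0x89 blk=17 s=1: VC-HIT | VC [9]
  [5] addr=0xc1 blk=24 s=0: MISS | VC [9, 8]
  [6] addr=0x8d blk=17 s=1: L1-HIT | VC [9, 8]
  [7] addr=0xc1 blk=24 s=0: L1-HIT | VC [9, 8]

OUTCOME = L1-HIT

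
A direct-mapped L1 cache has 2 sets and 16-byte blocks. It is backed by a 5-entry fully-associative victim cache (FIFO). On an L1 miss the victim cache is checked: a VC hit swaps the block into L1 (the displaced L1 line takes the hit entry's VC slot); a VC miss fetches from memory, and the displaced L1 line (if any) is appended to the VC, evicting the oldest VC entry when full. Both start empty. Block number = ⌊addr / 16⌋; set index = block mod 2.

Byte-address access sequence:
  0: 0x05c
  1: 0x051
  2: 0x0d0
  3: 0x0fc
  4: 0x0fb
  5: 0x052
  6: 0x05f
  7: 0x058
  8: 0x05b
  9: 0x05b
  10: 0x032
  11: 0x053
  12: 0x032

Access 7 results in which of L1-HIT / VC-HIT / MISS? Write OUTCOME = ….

  [0] addr=0x5c blk=5 s=1: MISS | VC []
  [1] addr=0x51 blk=5 s=1: L1-HIT | VC []
  [2] addr=0xd0 blk=13 s=1: MISS | VC [5]
  [3] addr=0xfc blk=15 s=1: MISS | VC [5, 13]
  [4] addr=0xfb blk=15 s=1: L1-HIT | VC [5, 13]
  [5] addr=0x52 blk=5 s=1: VC-HIT | VC [15, 13]
  [6] addr=0x5f blk=5 s=1: L1-HIT | VC [15, 13]
  [7] addr=0x58 blk=5 s=1: L1-HIT | VC [15, 13]
  [8] addr=0x5b blk=5 s=1: L1-HIT | VC [15, 13]
  [9] addr=0x5b blk=5 s=1: L1-HIT | VC [15, 13]
  [10] addr=0x32 blk=3 s=1: MISS | VC [15, 13, 5]
  [11] addr=0x53 blk=5 s=1: VC-HIT | VC [15, 13, 3]
  [12] addr=0x32 blk=3 s=1: VC-HIT | VC [15, 13, 5]

OUTCOME = L1-HIT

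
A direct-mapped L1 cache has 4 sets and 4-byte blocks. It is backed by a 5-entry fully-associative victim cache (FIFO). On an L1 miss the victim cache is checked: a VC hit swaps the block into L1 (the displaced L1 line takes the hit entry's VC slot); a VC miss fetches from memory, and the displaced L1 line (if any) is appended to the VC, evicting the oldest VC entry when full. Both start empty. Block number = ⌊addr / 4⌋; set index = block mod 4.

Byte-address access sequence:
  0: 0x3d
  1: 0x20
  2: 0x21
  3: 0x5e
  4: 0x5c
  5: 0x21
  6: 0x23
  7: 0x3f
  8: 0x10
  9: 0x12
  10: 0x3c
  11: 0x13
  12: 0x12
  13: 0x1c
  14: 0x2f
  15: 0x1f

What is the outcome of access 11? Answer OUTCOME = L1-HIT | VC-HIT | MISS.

OUTCOME = L1-HIT

  [0] addr=0x3d blk=15 s=3: MISS | VC []
  [1] addr=0x20 blk=8 s=0: MISS | VC []
  [2] addr=0x21 blk=8 s=0: L1-HIT | VC []
  [3] addr=0x5e blk=23 s=3: MISS | VC [15]
  [4] addr=0x5c blk=23 s=3: L1-HIT | VC [15]
  [5] addr=0x21 blk=8 s=0: L1-HIT | VC [15]
  [6] addr=0x23 blk=8 s=0: L1-HIT | VC [15]
  [7] addr=0x3f blk=15 s=3: VC-HIT | VC [23]
  [8] addr=0x10 blk=4 s=0: MISS | VC [23, 8]
  [9] addr=0x12 blk=4 s=0: L1-HIT | VC [23, 8]
  [10] addr=0x3c blk=15 s=3: L1-HIT | VC [23, 8]
  [11] addr=0x13 blk=4 s=0: L1-HIT | VC [23, 8]
  [12] addr=0x12 blk=4 s=0: L1-HIT | VC [23, 8]
  [13] addr=0x1c blk=7 s=3: MISS | VC [23, 8, 15]
  [14] addr=0x2f blk=11 s=3: MISS | VC [23, 8, 15, 7]
  [15] addr=0x1f blk=7 s=3: VC-HIT | VC [23, 8, 15, 11]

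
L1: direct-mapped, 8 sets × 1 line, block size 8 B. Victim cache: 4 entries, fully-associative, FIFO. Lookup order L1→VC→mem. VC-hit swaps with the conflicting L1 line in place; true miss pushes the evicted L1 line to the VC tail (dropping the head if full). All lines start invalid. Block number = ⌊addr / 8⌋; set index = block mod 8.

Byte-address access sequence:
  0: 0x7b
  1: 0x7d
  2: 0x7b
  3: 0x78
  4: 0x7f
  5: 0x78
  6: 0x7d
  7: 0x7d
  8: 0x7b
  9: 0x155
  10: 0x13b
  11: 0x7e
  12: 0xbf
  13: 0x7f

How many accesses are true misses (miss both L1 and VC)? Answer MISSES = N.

#0 0x7b→b15/s7 MISS; vc=[]
#1 0x7d→b15/s7 L1-HIT; vc=[]
#2 0x7b→b15/s7 L1-HIT; vc=[]
#3 0x78→b15/s7 L1-HIT; vc=[]
#4 0x7f→b15/s7 L1-HIT; vc=[]
#5 0x78→b15/s7 L1-HIT; vc=[]
#6 0x7d→b15/s7 L1-HIT; vc=[]
#7 0x7d→b15/s7 L1-HIT; vc=[]
#8 0x7b→b15/s7 L1-HIT; vc=[]
#9 0x155→b42/s2 MISS; vc=[]
#10 0x13b→b39/s7 MISS; vc=[15]
#11 0x7e→b15/s7 VC-HIT; vc=[39]
#12 0xbf→b23/s7 MISS; vc=[39,15]
#13 0x7f→b15/s7 VC-HIT; vc=[39,23]

MISSES = 4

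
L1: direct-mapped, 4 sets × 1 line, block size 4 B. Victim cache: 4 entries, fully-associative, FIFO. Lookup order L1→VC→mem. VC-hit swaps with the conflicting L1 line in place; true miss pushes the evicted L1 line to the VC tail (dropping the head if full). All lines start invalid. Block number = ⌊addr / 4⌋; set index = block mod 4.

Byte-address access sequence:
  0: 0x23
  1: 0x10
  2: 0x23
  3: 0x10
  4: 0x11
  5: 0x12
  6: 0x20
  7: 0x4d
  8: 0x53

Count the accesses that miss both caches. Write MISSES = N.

MISSES = 4

#0 0x23→b8/s0 MISS; vc=[]
#1 0x10→b4/s0 MISS; vc=[8]
#2 0x23→b8/s0 VC-HIT; vc=[4]
#3 0x10→b4/s0 VC-HIT; vc=[8]
#4 0x11→b4/s0 L1-HIT; vc=[8]
#5 0x12→b4/s0 L1-HIT; vc=[8]
#6 0x20→b8/s0 VC-HIT; vc=[4]
#7 0x4d→b19/s3 MISS; vc=[4]
#8 0x53→b20/s0 MISS; vc=[4,8]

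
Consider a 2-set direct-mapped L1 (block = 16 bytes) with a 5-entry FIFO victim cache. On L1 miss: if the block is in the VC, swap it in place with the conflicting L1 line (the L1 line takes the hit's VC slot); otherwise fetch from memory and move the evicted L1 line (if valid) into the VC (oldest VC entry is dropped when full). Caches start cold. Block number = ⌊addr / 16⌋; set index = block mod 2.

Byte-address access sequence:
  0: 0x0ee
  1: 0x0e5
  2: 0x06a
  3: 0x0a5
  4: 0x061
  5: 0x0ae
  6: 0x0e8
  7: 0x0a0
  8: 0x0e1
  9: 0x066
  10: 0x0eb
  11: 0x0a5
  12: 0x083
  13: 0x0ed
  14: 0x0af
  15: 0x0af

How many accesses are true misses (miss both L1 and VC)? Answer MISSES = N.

MISSES = 4

0: 0xee (blk 14, set 0) → MISS  vc=[]
1: 0xe5 (blk 14, set 0) → L1-HIT  vc=[]
2: 0x6a (blk 6, set 0) → MISS  vc=[14]
3: 0xa5 (blk 10, set 0) → MISS  vc=[14, 6]
4: 0x61 (blk 6, set 0) → VC-HIT  vc=[14, 10]
5: 0xae (blk 10, set 0) → VC-HIT  vc=[14, 6]
6: 0xe8 (blk 14, set 0) → VC-HIT  vc=[10, 6]
7: 0xa0 (blk 10, set 0) → VC-HIT  vc=[14, 6]
8: 0xe1 (blk 14, set 0) → VC-HIT  vc=[10, 6]
9: 0x66 (blk 6, set 0) → VC-HIT  vc=[10, 14]
10: 0xeb (blk 14, set 0) → VC-HIT  vc=[10, 6]
11: 0xa5 (blk 10, set 0) → VC-HIT  vc=[14, 6]
12: 0x83 (blk 8, set 0) → MISS  vc=[14, 6, 10]
13: 0xed (blk 14, set 0) → VC-HIT  vc=[8, 6, 10]
14: 0xaf (blk 10, set 0) → VC-HIT  vc=[8, 6, 14]
15: 0xaf (blk 10, set 0) → L1-HIT  vc=[8, 6, 14]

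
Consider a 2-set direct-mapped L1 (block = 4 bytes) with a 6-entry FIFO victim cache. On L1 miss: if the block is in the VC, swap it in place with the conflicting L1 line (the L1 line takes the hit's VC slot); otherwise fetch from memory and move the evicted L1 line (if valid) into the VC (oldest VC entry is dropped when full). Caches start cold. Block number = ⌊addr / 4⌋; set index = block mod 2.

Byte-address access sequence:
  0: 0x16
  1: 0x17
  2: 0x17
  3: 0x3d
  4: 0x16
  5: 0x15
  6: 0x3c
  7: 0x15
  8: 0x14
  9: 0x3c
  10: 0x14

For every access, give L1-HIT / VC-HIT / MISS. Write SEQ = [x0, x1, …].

SEQ = [MISS, L1-HIT, L1-HIT, MISS, VC-HIT, L1-HIT, VC-HIT, VC-HIT, L1-HIT, VC-HIT, VC-HIT]

  [0] addr=0x16 blk=5 s=1: MISS | VC []
  [1] addr=0x17 blk=5 s=1: L1-HIT | VC []
  [2] addr=0x17 blk=5 s=1: L1-HIT | VC []
  [3] addr=0x3d blk=15 s=1: MISS | VC [5]
  [4] addr=0x16 blk=5 s=1: VC-HIT | VC [15]
  [5] addr=0x15 blk=5 s=1: L1-HIT | VC [15]
  [6] addr=0x3c blk=15 s=1: VC-HIT | VC [5]
  [7] addr=0x15 blk=5 s=1: VC-HIT | VC [15]
  [8] addr=0x14 blk=5 s=1: L1-HIT | VC [15]
  [9] addr=0x3c blk=15 s=1: VC-HIT | VC [5]
  [10] addr=0x14 blk=5 s=1: VC-HIT | VC [15]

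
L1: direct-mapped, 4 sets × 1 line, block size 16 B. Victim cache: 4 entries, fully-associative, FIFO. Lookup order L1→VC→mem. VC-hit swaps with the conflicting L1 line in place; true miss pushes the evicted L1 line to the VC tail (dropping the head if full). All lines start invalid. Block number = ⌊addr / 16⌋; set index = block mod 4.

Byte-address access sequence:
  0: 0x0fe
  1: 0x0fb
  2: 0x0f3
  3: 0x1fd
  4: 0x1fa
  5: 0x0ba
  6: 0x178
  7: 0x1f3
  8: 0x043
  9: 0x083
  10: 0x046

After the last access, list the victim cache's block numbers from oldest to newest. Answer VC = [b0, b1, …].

  [0] addr=0xfe blk=15 s=3: MISS | VC []
  [1] addr=0xfb blk=15 s=3: L1-HIT | VC []
  [2] addr=0xf3 blk=15 s=3: L1-HIT | VC []
  [3] addr=0x1fd blk=31 s=3: MISS | VC [15]
  [4] addr=0x1fa blk=31 s=3: L1-HIT | VC [15]
  [5] addr=0xba blk=11 s=3: MISS | VC [15, 31]
  [6] addr=0x178 blk=23 s=3: MISS | VC [15, 31, 11]
  [7] addr=0x1f3 blk=31 s=3: VC-HIT | VC [15, 23, 11]
  [8] addr=0x43 blk=4 s=0: MISS | VC [15, 23, 11]
  [9] addr=0x83 blk=8 s=0: MISS | VC [15, 23, 11, 4]
  [10] addr=0x46 blk=4 s=0: VC-HIT | VC [15, 23, 11, 8]

VC = [15, 23, 11, 8]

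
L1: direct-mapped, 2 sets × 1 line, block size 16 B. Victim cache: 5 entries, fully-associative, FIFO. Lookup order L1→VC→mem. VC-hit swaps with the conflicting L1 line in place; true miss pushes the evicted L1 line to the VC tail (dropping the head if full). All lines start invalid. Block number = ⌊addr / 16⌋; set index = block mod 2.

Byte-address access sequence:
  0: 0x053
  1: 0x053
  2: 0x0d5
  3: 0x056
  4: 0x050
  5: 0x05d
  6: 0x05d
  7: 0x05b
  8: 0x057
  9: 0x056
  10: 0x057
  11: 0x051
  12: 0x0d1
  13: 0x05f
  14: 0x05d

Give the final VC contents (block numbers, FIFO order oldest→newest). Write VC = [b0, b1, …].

0: 0x53 (blk 5, set 1) → MISS  vc=[]
1: 0x53 (blk 5, set 1) → L1-HIT  vc=[]
2: 0xd5 (blk 13, set 1) → MISS  vc=[5]
3: 0x56 (blk 5, set 1) → VC-HIT  vc=[13]
4: 0x50 (blk 5, set 1) → L1-HIT  vc=[13]
5: 0x5d (blk 5, set 1) → L1-HIT  vc=[13]
6: 0x5d (blk 5, set 1) → L1-HIT  vc=[13]
7: 0x5b (blk 5, set 1) → L1-HIT  vc=[13]
8: 0x57 (blk 5, set 1) → L1-HIT  vc=[13]
9: 0x56 (blk 5, set 1) → L1-HIT  vc=[13]
10: 0x57 (blk 5, set 1) → L1-HIT  vc=[13]
11: 0x51 (blk 5, set 1) → L1-HIT  vc=[13]
12: 0xd1 (blk 13, set 1) → VC-HIT  vc=[5]
13: 0x5f (blk 5, set 1) → VC-HIT  vc=[13]
14: 0x5d (blk 5, set 1) → L1-HIT  vc=[13]

VC = [13]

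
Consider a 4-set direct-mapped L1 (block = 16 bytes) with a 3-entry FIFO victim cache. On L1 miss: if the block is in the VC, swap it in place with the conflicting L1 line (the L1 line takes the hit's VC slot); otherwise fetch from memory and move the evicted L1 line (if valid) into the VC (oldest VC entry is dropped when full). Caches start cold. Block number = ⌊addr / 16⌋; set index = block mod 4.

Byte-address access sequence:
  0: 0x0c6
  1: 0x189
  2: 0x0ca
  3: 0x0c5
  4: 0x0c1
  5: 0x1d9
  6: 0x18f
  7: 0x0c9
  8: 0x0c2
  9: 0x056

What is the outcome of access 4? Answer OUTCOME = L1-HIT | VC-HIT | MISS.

OUTCOME = L1-HIT

  [0] addr=0xc6 blk=12 s=0: MISS | VC []
  [1] addr=0x189 blk=24 s=0: MISS | VC [12]
  [2] addr=0xca blk=12 s=0: VC-HIT | VC [24]
  [3] addr=0xc5 blk=12 s=0: L1-HIT | VC [24]
  [4] addr=0xc1 blk=12 s=0: L1-HIT | VC [24]
  [5] addr=0x1d9 blk=29 s=1: MISS | VC [24]
  [6] addr=0x18f blk=24 s=0: VC-HIT | VC [12]
  [7] addr=0xc9 blk=12 s=0: VC-HIT | VC [24]
  [8] addr=0xc2 blk=12 s=0: L1-HIT | VC [24]
  [9] addr=0x56 blk=5 s=1: MISS | VC [24, 29]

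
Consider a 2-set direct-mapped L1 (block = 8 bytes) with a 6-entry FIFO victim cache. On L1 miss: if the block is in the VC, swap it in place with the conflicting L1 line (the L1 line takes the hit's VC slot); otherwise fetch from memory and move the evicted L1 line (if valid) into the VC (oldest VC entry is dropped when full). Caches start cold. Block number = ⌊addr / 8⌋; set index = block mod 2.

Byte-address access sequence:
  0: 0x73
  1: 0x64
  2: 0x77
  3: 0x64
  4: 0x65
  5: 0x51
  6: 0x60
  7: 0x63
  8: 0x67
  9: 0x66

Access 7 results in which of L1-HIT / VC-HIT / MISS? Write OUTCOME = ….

#0 0x73→b14/s0 MISS; vc=[]
#1 0x64→b12/s0 MISS; vc=[14]
#2 0x77→b14/s0 VC-HIT; vc=[12]
#3 0x64→b12/s0 VC-HIT; vc=[14]
#4 0x65→b12/s0 L1-HIT; vc=[14]
#5 0x51→b10/s0 MISS; vc=[14,12]
#6 0x60→b12/s0 VC-HIT; vc=[14,10]
#7 0x63→b12/s0 L1-HIT; vc=[14,10]
#8 0x67→b12/s0 L1-HIT; vc=[14,10]
#9 0x66→b12/s0 L1-HIT; vc=[14,10]

OUTCOME = L1-HIT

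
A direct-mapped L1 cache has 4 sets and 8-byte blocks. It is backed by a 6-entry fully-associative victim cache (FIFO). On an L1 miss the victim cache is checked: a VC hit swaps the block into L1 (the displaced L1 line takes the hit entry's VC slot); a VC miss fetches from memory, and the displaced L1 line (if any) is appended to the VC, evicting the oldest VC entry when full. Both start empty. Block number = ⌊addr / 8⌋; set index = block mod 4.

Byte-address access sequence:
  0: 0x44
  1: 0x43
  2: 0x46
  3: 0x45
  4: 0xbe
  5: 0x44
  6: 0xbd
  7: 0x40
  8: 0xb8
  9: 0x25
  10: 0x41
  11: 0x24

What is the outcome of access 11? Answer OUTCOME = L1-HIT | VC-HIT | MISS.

0: 0x44 (blk 8, set 0) → MISS  vc=[]
1: 0x43 (blk 8, set 0) → L1-HIT  vc=[]
2: 0x46 (blk 8, set 0) → L1-HIT  vc=[]
3: 0x45 (blk 8, set 0) → L1-HIT  vc=[]
4: 0xbe (blk 23, set 3) → MISS  vc=[]
5: 0x44 (blk 8, set 0) → L1-HIT  vc=[]
6: 0xbd (blk 23, set 3) → L1-HIT  vc=[]
7: 0x40 (blk 8, set 0) → L1-HIT  vc=[]
8: 0xb8 (blk 23, set 3) → L1-HIT  vc=[]
9: 0x25 (blk 4, set 0) → MISS  vc=[8]
10: 0x41 (blk 8, set 0) → VC-HIT  vc=[4]
11: 0x24 (blk 4, set 0) → VC-HIT  vc=[8]

OUTCOME = VC-HIT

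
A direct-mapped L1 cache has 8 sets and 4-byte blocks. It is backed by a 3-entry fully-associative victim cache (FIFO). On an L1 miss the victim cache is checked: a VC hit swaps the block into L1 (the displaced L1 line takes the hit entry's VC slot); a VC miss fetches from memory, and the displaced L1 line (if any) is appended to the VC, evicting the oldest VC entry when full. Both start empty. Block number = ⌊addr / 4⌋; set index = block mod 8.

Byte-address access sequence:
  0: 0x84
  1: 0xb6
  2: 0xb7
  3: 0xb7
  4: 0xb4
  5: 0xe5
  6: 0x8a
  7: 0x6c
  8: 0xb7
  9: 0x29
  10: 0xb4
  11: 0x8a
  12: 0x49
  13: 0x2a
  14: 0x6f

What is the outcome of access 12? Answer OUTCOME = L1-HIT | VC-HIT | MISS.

OUTCOME = MISS

#0 0x84→b33/s1 MISS; vc=[]
#1 0xb6→b45/s5 MISS; vc=[]
#2 0xb7→b45/s5 L1-HIT; vc=[]
#3 0xb7→b45/s5 L1-HIT; vc=[]
#4 0xb4→b45/s5 L1-HIT; vc=[]
#5 0xe5→b57/s1 MISS; vc=[33]
#6 0x8a→b34/s2 MISS; vc=[33]
#7 0x6c→b27/s3 MISS; vc=[33]
#8 0xb7→b45/s5 L1-HIT; vc=[33]
#9 0x29→b10/s2 MISS; vc=[33,34]
#10 0xb4→b45/s5 L1-HIT; vc=[33,34]
#11 0x8a→b34/s2 VC-HIT; vc=[33,10]
#12 0x49→b18/s2 MISS; vc=[33,10,34]
#13 0x2a→b10/s2 VC-HIT; vc=[33,18,34]
#14 0x6f→b27/s3 L1-HIT; vc=[33,18,34]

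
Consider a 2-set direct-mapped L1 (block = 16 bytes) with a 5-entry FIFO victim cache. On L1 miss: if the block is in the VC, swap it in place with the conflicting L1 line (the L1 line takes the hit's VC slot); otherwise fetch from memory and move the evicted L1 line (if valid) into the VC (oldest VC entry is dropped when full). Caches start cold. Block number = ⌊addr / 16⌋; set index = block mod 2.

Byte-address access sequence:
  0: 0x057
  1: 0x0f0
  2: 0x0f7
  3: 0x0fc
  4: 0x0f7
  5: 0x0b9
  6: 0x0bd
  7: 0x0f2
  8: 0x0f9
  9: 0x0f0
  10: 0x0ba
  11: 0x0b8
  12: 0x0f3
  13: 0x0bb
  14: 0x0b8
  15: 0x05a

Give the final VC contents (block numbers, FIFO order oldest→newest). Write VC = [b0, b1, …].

0: 0x57 (blk 5, set 1) → MISS  vc=[]
1: 0xf0 (blk 15, set 1) → MISS  vc=[5]
2: 0xf7 (blk 15, set 1) → L1-HIT  vc=[5]
3: 0xfc (blk 15, set 1) → L1-HIT  vc=[5]
4: 0xf7 (blk 15, set 1) → L1-HIT  vc=[5]
5: 0xb9 (blk 11, set 1) → MISS  vc=[5, 15]
6: 0xbd (blk 11, set 1) → L1-HIT  vc=[5, 15]
7: 0xf2 (blk 15, set 1) → VC-HIT  vc=[5, 11]
8: 0xf9 (blk 15, set 1) → L1-HIT  vc=[5, 11]
9: 0xf0 (blk 15, set 1) → L1-HIT  vc=[5, 11]
10: 0xba (blk 11, set 1) → VC-HIT  vc=[5, 15]
11: 0xb8 (blk 11, set 1) → L1-HIT  vc=[5, 15]
12: 0xf3 (blk 15, set 1) → VC-HIT  vc=[5, 11]
13: 0xbb (blk 11, set 1) → VC-HIT  vc=[5, 15]
14: 0xb8 (blk 11, set 1) → L1-HIT  vc=[5, 15]
15: 0x5a (blk 5, set 1) → VC-HIT  vc=[11, 15]

VC = [11, 15]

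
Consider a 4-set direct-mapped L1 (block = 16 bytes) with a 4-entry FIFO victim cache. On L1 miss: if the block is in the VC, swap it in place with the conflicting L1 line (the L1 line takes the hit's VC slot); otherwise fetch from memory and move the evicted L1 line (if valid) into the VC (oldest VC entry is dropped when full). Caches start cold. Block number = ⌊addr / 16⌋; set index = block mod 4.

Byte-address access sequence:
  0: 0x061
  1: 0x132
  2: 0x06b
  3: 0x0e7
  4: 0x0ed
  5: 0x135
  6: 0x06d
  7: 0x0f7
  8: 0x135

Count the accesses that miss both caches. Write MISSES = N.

#0 0x61→b6/s2 MISS; vc=[]
#1 0x132→b19/s3 MISS; vc=[]
#2 0x6b→b6/s2 L1-HIT; vc=[]
#3 0xe7→b14/s2 MISS; vc=[6]
#4 0xed→b14/s2 L1-HIT; vc=[6]
#5 0x135→b19/s3 L1-HIT; vc=[6]
#6 0x6d→b6/s2 VC-HIT; vc=[14]
#7 0xf7→b15/s3 MISS; vc=[14,19]
#8 0x135→b19/s3 VC-HIT; vc=[14,15]

MISSES = 4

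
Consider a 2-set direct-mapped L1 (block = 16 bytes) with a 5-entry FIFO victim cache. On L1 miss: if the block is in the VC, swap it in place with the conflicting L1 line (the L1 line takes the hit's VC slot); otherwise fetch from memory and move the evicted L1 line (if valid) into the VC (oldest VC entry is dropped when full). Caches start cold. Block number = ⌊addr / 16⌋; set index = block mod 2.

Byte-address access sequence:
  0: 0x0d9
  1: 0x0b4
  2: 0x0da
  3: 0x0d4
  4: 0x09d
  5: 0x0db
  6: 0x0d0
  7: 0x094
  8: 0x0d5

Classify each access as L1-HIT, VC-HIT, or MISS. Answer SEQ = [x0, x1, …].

SEQ = [MISS, MISS, VC-HIT, L1-HIT, MISS, VC-HIT, L1-HIT, VC-HIT, VC-HIT]

#0 0xd9→b13/s1 MISS; vc=[]
#1 0xb4→b11/s1 MISS; vc=[13]
#2 0xda→b13/s1 VC-HIT; vc=[11]
#3 0xd4→b13/s1 L1-HIT; vc=[11]
#4 0x9d→b9/s1 MISS; vc=[11,13]
#5 0xdb→b13/s1 VC-HIT; vc=[11,9]
#6 0xd0→b13/s1 L1-HIT; vc=[11,9]
#7 0x94→b9/s1 VC-HIT; vc=[11,13]
#8 0xd5→b13/s1 VC-HIT; vc=[11,9]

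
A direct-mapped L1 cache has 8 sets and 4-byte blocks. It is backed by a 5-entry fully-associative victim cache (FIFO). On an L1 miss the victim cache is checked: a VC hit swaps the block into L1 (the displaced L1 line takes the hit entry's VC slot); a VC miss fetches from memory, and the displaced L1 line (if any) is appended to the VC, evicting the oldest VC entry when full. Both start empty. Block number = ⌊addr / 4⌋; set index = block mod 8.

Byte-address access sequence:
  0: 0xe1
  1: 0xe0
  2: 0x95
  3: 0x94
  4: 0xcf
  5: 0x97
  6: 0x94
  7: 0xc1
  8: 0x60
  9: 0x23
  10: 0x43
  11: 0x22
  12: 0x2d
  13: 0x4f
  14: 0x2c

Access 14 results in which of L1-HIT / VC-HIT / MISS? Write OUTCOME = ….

0: 0xe1 (blk 56, set 0) → MISS  vc=[]
1: 0xe0 (blk 56, set 0) → L1-HIT  vc=[]
2: 0x95 (blk 37, set 5) → MISS  vc=[]
3: 0x94 (blk 37, set 5) → L1-HIT  vc=[]
4: 0xcf (blk 51, set 3) → MISS  vc=[]
5: 0x97 (blk 37, set 5) → L1-HIT  vc=[]
6: 0x94 (blk 37, set 5) → L1-HIT  vc=[]
7: 0xc1 (blk 48, set 0) → MISS  vc=[56]
8: 0x60 (blk 24, set 0) → MISS  vc=[56, 48]
9: 0x23 (blk 8, set 0) → MISS  vc=[56, 48, 24]
10: 0x43 (blk 16, set 0) → MISS  vc=[56, 48, 24, 8]
11: 0x22 (blk 8, set 0) → VC-HIT  vc=[56, 48, 24, 16]
12: 0x2d (blk 11, set 3) → MISS  vc=[56, 48, 24, 16, 51]
13: 0x4f (blk 19, set 3) → MISS  vc=[48, 24, 16, 51, 11]
14: 0x2c (blk 11, set 3) → VC-HIT  vc=[48, 24, 16, 51, 19]

OUTCOME = VC-HIT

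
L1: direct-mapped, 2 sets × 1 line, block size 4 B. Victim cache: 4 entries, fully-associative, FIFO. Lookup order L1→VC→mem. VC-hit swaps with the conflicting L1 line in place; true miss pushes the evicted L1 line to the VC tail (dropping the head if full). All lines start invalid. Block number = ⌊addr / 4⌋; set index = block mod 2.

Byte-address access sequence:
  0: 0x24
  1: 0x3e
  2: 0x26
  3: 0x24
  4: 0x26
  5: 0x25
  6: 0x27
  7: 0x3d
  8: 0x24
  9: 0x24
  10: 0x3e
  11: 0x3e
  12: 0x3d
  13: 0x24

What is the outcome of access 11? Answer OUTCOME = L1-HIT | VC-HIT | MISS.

#0 0x24→b9/s1 MISS; vc=[]
#1 0x3e→b15/s1 MISS; vc=[9]
#2 0x26→b9/s1 VC-HIT; vc=[15]
#3 0x24→b9/s1 L1-HIT; vc=[15]
#4 0x26→b9/s1 L1-HIT; vc=[15]
#5 0x25→b9/s1 L1-HIT; vc=[15]
#6 0x27→b9/s1 L1-HIT; vc=[15]
#7 0x3d→b15/s1 VC-HIT; vc=[9]
#8 0x24→b9/s1 VC-HIT; vc=[15]
#9 0x24→b9/s1 L1-HIT; vc=[15]
#10 0x3e→b15/s1 VC-HIT; vc=[9]
#11 0x3e→b15/s1 L1-HIT; vc=[9]
#12 0x3d→b15/s1 L1-HIT; vc=[9]
#13 0x24→b9/s1 VC-HIT; vc=[15]

OUTCOME = L1-HIT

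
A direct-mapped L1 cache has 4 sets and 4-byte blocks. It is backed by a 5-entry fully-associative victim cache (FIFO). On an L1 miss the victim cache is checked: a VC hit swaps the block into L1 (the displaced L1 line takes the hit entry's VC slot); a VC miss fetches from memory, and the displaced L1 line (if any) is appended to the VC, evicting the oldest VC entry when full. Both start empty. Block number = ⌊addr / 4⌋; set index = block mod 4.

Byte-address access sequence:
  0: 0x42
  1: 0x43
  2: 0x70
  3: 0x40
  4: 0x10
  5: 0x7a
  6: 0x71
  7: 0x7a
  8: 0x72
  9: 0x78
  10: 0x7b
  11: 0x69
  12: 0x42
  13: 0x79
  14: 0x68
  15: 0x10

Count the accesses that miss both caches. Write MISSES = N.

0: 0x42 (blk 16, set 0) → MISS  vc=[]
1: 0x43 (blk 16, set 0) → L1-HIT  vc=[]
2: 0x70 (blk 28, set 0) → MISS  vc=[16]
3: 0x40 (blk 16, set 0) → VC-HIT  vc=[28]
4: 0x10 (blk 4, set 0) → MISS  vc=[28, 16]
5: 0x7a (blk 30, set 2) → MISS  vc=[28, 16]
6: 0x71 (blk 28, set 0) → VC-HIT  vc=[4, 16]
7: 0x7a (blk 30, set 2) → L1-HIT  vc=[4, 16]
8: 0x72 (blk 28, set 0) → L1-HIT  vc=[4, 16]
9: 0x78 (blk 30, set 2) → L1-HIT  vc=[4, 16]
10: 0x7b (blk 30, set 2) → L1-HIT  vc=[4, 16]
11: 0x69 (blk 26, set 2) → MISS  vc=[4, 16, 30]
12: 0x42 (blk 16, set 0) → VC-HIT  vc=[4, 28, 30]
13: 0x79 (blk 30, set 2) → VC-HIT  vc=[4, 28, 26]
14: 0x68 (blk 26, set 2) → VC-HIT  vc=[4, 28, 30]
15: 0x10 (blk 4, set 0) → VC-HIT  vc=[16, 28, 30]

MISSES = 5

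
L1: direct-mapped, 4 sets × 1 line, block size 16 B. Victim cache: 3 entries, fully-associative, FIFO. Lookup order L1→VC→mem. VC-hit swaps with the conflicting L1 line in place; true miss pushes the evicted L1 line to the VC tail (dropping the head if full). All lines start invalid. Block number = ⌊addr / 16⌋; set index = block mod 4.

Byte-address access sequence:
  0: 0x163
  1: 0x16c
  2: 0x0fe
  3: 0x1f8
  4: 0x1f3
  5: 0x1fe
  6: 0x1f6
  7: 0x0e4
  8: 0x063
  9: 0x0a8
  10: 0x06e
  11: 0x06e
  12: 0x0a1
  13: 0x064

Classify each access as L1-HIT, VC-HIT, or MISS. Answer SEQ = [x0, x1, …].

SEQ = [MISS, L1-HIT, MISS, MISS, L1-HIT, L1-HIT, L1-HIT, MISS, MISS, MISS, VC-HIT, L1-HIT, VC-HIT, VC-HIT]

  [0] addr=0x163 blk=22 s=2: MISS | VC []
  [1] addr=0x16c blk=22 s=2: L1-HIT | VC []
  [2] addr=0xfe blk=15 s=3: MISS | VC []
  [3] addr=0x1f8 blk=31 s=3: MISS | VC [15]
  [4] addr=0x1f3 blk=31 s=3: L1-HIT | VC [15]
  [5] addr=0x1fe blk=31 s=3: L1-HIT | VC [15]
  [6] addr=0x1f6 blk=31 s=3: L1-HIT | VC [15]
  [7] addr=0xe4 blk=14 s=2: MISS | VC [15, 22]
  [8] addr=0x63 blk=6 s=2: MISS | VC [15, 22, 14]
  [9] addr=0xa8 blk=10 s=2: MISS | VC [22, 14, 6]
  [10] addr=0x6e blk=6 s=2: VC-HIT | VC [22, 14, 10]
  [11] addr=0x6e blk=6 s=2: L1-HIT | VC [22, 14, 10]
  [12] addr=0xa1 blk=10 s=2: VC-HIT | VC [22, 14, 6]
  [13] addr=0x64 blk=6 s=2: VC-HIT | VC [22, 14, 10]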